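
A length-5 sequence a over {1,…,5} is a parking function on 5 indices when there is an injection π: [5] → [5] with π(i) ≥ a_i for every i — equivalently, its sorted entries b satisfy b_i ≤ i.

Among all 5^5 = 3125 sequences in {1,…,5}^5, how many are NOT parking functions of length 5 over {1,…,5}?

#PF = (5+1−5)·(5+1)^{5−1} = 1 · 1296 = 1296 (Pollak)
E.g. (5,3,4,5,2) → sorted (2,3,4,5,5): b_1=2>1, not a PF.
5^5 − 1296 = 3125 − 1296 = 1829

1829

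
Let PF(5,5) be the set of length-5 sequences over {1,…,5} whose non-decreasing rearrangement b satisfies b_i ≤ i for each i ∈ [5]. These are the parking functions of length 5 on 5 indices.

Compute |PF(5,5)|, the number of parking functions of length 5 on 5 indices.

|PF(5,5)| = (5−5+1)·(5+1)^(5−1) = 1·1296 = 1296
Check (4,3,3,2,1) → sorted (1,2,3,3,4): b_i ≤ i ∀i, a PF.

1296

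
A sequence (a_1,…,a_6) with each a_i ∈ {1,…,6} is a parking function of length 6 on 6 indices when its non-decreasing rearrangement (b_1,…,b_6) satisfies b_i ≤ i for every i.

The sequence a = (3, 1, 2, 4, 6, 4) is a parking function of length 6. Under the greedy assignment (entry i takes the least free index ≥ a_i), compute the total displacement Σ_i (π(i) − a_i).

1

Σπ = 21 ({1..6} each once); Σa = 3+1+2+4+6+4 = 20; disp = 21−20 = 1.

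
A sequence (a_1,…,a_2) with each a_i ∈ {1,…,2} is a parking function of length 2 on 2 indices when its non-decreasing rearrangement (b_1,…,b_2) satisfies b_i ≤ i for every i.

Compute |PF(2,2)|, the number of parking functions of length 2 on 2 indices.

Count = (3−2)·3^(2−1) = 1 · 3 = 3 (Konheim–Weiss)
E.g. (2,1) → sorted (1,2): b_i ≤ i ∀i, a PF.

3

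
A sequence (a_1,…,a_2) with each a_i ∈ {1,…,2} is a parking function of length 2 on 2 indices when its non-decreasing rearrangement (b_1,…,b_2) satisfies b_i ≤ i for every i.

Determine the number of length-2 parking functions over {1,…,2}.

#PF = (2−2+1)·(2+1)^(2−1) = 1·3 = 3
One tuple (2,1) → sorted (1,2): b_i ≤ i ∀i, a PF.

3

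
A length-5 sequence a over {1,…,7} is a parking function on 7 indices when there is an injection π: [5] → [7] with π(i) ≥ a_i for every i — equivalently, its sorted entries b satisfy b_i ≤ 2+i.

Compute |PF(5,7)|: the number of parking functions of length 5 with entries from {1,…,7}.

12288

|PF| = (7−5+1)·(7+1)^(5−1) = 3×4096 = 12288 [KW]
Example (1,2,4,5,5) → sorted (1,2,4,5,5): b_i ≤ 2+i ∀i, a PF.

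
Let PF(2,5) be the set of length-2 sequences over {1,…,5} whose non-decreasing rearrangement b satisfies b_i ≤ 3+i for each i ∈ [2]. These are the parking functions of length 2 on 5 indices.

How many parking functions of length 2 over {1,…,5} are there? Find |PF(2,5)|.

#PF = (5−2+1)·(5+1)^(2−1) = 4×6 = 24 (Konheim–Weiss)
Example (5,4) → sorted (4,5): b_i ≤ 3+i ∀i, a PF.

24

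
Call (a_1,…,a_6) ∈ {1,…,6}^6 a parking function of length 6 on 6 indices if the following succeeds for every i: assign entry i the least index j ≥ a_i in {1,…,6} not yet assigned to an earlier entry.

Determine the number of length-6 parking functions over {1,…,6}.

16807

#PF = (6+1−6)·(6+1)^{6−1} = 1 · 16807 = 16807 (Pollak)
Check (2,1,1,5,4,4) → sorted (1,1,2,4,4,5): b_i ≤ i ∀i, a PF.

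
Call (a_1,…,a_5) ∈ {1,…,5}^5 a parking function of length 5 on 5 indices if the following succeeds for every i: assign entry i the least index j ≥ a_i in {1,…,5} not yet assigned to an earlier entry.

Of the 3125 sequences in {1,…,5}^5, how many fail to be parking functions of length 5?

|PF| = 1·6^4 = 1 · 1296 = 1296 [KW]
Example (2,2,4,3,2) → sorted (2,2,2,3,4): b_1=2>1, not a PF.
So 3125 − 1296 = 1829 fail.

1829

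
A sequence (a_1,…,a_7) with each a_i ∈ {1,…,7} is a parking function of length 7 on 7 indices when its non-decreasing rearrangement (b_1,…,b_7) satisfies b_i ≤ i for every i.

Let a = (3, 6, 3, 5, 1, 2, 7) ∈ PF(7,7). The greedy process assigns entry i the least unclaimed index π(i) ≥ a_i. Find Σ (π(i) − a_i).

1

Σπ = 28 ({1..7} each once); Σa = 3+6+3+5+1+2+7 = 27; disp = 28−27 = 1.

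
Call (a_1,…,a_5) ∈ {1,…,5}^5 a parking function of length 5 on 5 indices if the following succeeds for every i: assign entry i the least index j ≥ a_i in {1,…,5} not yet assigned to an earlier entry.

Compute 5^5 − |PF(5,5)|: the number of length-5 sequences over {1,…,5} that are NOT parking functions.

|PF| = (6−5)·6^(5−1) = 1 · 1296 = 1296
Example (4,3,5,4,3) → sorted (3,3,4,4,5): b_1=3>1, not a PF.
5^5 − 1296 = 3125 − 1296 = 1829

1829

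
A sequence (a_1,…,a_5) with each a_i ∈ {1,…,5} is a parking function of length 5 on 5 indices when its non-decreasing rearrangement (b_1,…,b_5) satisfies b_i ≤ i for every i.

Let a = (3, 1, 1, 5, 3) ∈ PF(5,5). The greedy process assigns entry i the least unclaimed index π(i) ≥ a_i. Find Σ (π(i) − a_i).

Σπ = 5·6/2 = 15 (π permutes [5]); Σa = 3+1+1+5+3 = 13; disp = 15−13 = 2.

2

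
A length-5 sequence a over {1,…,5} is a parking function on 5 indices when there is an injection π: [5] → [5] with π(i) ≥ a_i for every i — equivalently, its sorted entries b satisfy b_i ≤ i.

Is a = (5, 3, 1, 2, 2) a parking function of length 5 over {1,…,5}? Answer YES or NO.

Rearranged: b = (1, 2, 2, 3, 5).
  b_1=1 ≤ 1
  b_2=2 ≤ 2
  b_3=2 ≤ 3
  b_4=3 ≤ 4
  b_5=5 ≤ 5
All bounds hold ⇒ YES

YES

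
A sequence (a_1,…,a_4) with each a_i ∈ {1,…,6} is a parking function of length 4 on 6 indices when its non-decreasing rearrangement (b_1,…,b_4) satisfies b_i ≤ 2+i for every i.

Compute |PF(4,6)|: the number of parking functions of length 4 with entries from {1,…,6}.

#PF = (6+1−4)·(6+1)^{4−1} = 3·343 = 1029 (Pollak)
E.g. (6,1,5,4) → sorted (1,4,5,6): b_i ≤ 2+i ∀i, a PF.

1029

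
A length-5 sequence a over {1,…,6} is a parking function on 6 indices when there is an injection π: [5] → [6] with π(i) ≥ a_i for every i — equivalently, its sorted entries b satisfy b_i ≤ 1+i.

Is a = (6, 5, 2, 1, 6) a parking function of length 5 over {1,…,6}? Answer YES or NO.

Rearranged: b = (1, 2, 5, 6, 6).
  b_1=1 ≤ 2
  b_2=2 ≤ 3
  b_3=5 > 4
  fails at i=3 ⇒ NO

NO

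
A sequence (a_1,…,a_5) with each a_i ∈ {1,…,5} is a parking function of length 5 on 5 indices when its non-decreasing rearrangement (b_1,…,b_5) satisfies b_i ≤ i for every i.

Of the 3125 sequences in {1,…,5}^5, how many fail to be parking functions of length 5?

1829

|PF(5,5)| = (5−5+1)·(5+1)^(5−1) = 1·1296 = 1296 (Pollak)
One tuple (5,4,4,4,5) → sorted (4,4,4,5,5): b_1=4>1, not a PF.
5^5 − 1296 = 3125 − 1296 = 1829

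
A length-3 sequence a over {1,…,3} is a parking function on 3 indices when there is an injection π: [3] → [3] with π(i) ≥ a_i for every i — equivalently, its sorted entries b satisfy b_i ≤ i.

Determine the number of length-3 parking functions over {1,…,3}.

16

|PF(3,3)| = 1·4^2 = 1×16 = 16 (Konheim–Weiss)
Check (2,1,3) → sorted (1,2,3): b_i ≤ i ∀i, a PF.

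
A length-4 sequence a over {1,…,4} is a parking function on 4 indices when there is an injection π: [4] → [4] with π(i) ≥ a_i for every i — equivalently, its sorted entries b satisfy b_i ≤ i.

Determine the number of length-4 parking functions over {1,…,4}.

125

|PF(4,4)| = (4−4+1)·(4+1)^(4−1) = 1·125 = 125 (Pollak)
Example (2,1,1,3) → sorted (1,1,2,3): b_i ≤ i ∀i, a PF.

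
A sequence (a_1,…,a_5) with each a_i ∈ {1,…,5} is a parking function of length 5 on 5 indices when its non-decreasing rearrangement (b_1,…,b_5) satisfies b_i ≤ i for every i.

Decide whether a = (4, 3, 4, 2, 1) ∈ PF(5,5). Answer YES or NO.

Rearranged: b = (1, 2, 3, 4, 4).
  b_1=1 ≤ 1
  b_2=2 ≤ 2
  b_3=3 ≤ 3
  b_4=4 ≤ 4
  b_5=4 ≤ 5
All bounds hold ⇒ YES

YES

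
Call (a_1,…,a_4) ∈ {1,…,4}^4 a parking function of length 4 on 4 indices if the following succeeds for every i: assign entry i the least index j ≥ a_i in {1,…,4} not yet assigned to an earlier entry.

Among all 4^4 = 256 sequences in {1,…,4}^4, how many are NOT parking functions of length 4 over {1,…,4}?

131

|PF| = (4−4+1)·(4+1)^(4−1) = 1·125 = 125 (Konheim–Weiss)
One tuple (4,4,4,2) → sorted (2,4,4,4): b_1=2>1, not a PF.
So 256 − 125 = 131 fail.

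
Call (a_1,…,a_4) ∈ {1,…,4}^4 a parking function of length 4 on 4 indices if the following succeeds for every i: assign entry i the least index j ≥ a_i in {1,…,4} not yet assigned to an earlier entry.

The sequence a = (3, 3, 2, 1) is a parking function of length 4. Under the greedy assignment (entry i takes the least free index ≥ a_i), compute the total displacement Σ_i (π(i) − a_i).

Σπ = 10 ({1..4} each once); Σa = 3+3+2+1 = 9; disp = 10−9 = 1.

1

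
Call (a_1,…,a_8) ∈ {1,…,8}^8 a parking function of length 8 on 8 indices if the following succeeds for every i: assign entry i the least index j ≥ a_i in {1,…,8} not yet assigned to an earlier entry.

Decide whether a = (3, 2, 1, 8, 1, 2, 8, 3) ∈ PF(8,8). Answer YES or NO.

Sorted: b = (1, 1, 2, 2, 3, 3, 8, 8).
  b_1=1 ≤ 1
  b_2=1 ≤ 2
  b_3=2 ≤ 3
  b_4=2 ≤ 4
  b_5=3 ≤ 5
  b_6=3 ≤ 6
  b_7=8 > 7
  fails at i=7 ⇒ NO

NO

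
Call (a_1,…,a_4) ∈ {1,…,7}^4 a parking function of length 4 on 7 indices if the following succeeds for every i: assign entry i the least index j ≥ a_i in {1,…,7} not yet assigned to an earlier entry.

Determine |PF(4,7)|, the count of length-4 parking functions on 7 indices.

2048

#PF = (7−4+1)·(7+1)^(4−1) = 4·512 = 2048 (Konheim–Weiss)
One tuple (3,6,6,2) → sorted (2,3,6,6): b_i ≤ 3+i ∀i, a PF.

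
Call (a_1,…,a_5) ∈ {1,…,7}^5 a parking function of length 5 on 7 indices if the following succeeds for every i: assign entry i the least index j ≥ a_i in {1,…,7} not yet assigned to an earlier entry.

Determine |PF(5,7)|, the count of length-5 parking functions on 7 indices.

|PF| = (8−5)·8^(5−1) = 3 · 4096 = 12288 [KW]
E.g. (2,3,5,5,4) → sorted (2,3,4,5,5): b_i ≤ 2+i ∀i, a PF.

12288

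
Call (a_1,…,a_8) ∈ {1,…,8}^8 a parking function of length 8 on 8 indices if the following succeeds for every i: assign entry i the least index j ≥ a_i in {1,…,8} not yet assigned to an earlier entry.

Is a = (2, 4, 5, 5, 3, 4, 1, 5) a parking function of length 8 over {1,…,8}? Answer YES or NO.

Sorted: b = (1, 2, 3, 4, 4, 5, 5, 5).
  b_1=1 ≤ 1
  b_2=2 ≤ 2
  b_3=3 ≤ 3
  b_4=4 ≤ 4
  b_5=4 ≤ 5
  b_6=5 ≤ 6
  b_7=5 ≤ 7
  b_8=5 ≤ 8
All bounds hold ⇒ YES

YES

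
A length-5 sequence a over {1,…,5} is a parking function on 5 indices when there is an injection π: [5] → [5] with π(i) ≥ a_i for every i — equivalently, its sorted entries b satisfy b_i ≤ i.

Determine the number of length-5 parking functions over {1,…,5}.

#PF = (5−5+1)·(5+1)^(5−1) = 1 · 1296 = 1296
Example (2,5,1,1,2) → sorted (1,1,2,2,5): b_i ≤ i ∀i, a PF.

1296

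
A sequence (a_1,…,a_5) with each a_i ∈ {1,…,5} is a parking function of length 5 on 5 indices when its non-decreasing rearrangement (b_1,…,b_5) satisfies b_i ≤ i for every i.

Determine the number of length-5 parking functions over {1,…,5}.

1296

|PF(5,5)| = 1·6^4 = 1 · 1296 = 1296 (Pollak)
E.g. (3,2,1,1,3) → sorted (1,1,2,3,3): b_i ≤ i ∀i, a PF.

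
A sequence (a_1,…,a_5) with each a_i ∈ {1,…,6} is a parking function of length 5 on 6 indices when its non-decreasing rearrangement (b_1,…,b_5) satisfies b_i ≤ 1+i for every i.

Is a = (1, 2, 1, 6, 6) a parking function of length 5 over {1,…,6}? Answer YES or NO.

Order a: b = (1, 1, 2, 6, 6).
  b_1=1 ≤ 2
  b_2=1 ≤ 3
  b_3=2 ≤ 4
  b_4=6 > 5
  fails at i=4 ⇒ NO

NO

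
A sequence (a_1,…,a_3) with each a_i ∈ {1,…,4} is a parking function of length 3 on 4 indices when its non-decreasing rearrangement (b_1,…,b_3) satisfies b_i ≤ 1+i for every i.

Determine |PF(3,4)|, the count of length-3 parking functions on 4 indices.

50

|PF(3,4)| = 2·5^2 = 2·25 = 50 (Konheim–Weiss)
E.g. (2,2,4) → sorted (2,2,4): b_i ≤ 1+i ∀i, a PF.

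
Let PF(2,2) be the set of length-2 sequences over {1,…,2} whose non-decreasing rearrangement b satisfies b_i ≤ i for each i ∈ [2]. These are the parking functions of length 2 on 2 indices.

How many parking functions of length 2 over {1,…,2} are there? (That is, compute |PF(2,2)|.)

#PF = (3−2)·3^(2−1) = 1·3 = 3
One tuple (1,2) → sorted (1,2): b_i ≤ i ∀i, a PF.

3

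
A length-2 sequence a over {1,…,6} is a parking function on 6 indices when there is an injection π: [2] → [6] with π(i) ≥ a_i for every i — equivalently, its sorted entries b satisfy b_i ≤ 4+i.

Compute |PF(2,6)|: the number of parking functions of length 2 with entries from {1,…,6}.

35

|PF(2,6)| = 5·7^1 = 5 · 7 = 35
Check (6,1) → sorted (1,6): b_i ≤ 4+i ∀i, a PF.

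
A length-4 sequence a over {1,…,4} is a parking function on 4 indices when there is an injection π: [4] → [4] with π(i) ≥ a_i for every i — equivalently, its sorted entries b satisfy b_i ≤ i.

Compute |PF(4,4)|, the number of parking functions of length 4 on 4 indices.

125

Count = (4−4+1)·(4+1)^(4−1) = 1×125 = 125 [KW]
Check (1,4,2,3) → sorted (1,2,3,4): b_i ≤ i ∀i, a PF.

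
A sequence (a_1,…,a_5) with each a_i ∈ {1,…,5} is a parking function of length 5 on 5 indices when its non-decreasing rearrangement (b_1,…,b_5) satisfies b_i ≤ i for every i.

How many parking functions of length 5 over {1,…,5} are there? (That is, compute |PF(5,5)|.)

1296

#PF = 1·6^4 = 1 · 1296 = 1296 (Pollak)
Example (2,2,1,1,4) → sorted (1,1,2,2,4): b_i ≤ i ∀i, a PF.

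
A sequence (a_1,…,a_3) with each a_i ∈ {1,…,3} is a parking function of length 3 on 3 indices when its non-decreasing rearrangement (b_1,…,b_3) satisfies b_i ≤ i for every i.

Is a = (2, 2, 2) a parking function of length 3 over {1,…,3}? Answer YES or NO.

NO

Order a: b = (2, 2, 2).
  b_1=2 > 1
  fails at i=1 ⇒ NO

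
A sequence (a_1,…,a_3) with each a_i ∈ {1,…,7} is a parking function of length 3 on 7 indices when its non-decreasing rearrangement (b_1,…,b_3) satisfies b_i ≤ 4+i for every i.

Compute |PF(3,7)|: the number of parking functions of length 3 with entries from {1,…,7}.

|PF| = (7−3+1)·(7+1)^(3−1) = 5·64 = 320 [KW]
One tuple (2,7,5) → sorted (2,5,7): b_i ≤ 4+i ∀i, a PF.

320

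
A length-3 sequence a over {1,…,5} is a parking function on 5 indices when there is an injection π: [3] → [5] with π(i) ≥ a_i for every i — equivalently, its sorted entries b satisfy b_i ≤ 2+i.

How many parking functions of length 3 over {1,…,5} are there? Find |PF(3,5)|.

#PF = 3·6^2 = 3 · 36 = 108 (Pollak)
Example (3,2,1) → sorted (1,2,3): b_i ≤ 2+i ∀i, a PF.

108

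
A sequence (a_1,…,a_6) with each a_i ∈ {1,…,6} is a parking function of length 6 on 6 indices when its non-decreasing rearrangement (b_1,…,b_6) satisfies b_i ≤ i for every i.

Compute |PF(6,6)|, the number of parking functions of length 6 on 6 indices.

16807

|PF| = (6−6+1)·(6+1)^(6−1) = 1·16807 = 16807 [KW]
One tuple (4,2,1,6,4,2) → sorted (1,2,2,4,4,6): b_i ≤ i ∀i, a PF.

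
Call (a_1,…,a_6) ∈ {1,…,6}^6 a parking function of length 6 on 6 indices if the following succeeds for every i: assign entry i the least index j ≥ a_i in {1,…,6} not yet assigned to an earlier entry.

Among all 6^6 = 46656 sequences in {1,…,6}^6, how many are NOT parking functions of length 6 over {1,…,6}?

|PF| = (6−6+1)·(6+1)^(6−1) = 1 · 16807 = 16807 (Pollak)
One tuple (5,1,4,6,5,5) → sorted (1,4,5,5,5,6): b_2=4>2, not a PF.
6^6 − 16807 = 46656 − 16807 = 29849

29849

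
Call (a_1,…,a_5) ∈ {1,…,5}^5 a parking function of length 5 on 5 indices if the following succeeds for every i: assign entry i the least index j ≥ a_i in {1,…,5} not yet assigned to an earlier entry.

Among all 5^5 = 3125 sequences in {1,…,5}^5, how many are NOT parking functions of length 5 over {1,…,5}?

1829

Count = (5+1−5)·(5+1)^{5−1} = 1×1296 = 1296 [KW]
Check (4,2,5,3,4) → sorted (2,3,4,4,5): b_1=2>1, not a PF.
So 3125 − 1296 = 1829 fail.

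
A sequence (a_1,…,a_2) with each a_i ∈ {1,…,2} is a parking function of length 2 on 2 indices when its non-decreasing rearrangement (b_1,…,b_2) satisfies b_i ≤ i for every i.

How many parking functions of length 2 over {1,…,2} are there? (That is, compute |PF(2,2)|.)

3

|PF(2,2)| = 1·3^1 = 1·3 = 3 (Pollak)
One tuple (2,1) → sorted (1,2): b_i ≤ i ∀i, a PF.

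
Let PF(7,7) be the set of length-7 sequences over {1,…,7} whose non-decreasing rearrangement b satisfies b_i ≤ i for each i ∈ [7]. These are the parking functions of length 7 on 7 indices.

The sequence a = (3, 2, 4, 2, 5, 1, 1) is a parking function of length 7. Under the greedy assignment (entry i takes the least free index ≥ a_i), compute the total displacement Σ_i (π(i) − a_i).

10

Σπ = 28 ({1..7} each once); Σa = 3+2+4+2+5+1+1 = 18; disp = 28−18 = 10.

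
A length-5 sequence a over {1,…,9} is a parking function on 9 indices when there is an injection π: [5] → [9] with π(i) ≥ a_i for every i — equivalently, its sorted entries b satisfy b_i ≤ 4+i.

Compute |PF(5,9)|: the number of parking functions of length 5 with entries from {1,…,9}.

#PF = 5·10^4 = 5·10000 = 50000
Check (4,8,8,5,3) → sorted (3,4,5,8,8): b_i ≤ 4+i ∀i, a PF.

50000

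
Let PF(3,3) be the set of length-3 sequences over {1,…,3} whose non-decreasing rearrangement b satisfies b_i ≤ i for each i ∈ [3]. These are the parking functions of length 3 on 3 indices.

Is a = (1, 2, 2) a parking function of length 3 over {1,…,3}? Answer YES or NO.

Sorted: b = (1, 2, 2).
  b_1=1 ≤ 1
  b_2=2 ≤ 2
  b_3=2 ≤ 3
All bounds hold ⇒ YES

YES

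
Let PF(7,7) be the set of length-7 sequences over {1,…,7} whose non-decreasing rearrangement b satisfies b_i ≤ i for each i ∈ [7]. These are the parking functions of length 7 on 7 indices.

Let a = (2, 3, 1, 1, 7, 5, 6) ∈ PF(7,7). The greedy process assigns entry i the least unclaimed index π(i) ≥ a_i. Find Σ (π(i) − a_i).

Σπ = 28 ({1..7} each once); Σa = 2+3+1+1+7+5+6 = 25; disp = 28−25 = 3.

3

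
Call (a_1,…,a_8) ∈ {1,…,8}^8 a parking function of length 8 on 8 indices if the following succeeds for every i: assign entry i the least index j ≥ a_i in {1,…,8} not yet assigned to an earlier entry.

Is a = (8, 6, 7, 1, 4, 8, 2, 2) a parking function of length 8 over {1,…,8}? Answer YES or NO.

Rearranged: b = (1, 2, 2, 4, 6, 7, 8, 8).
  b_1=1 ≤ 1
  b_2=2 ≤ 2
  b_3=2 ≤ 3
  b_4=4 ≤ 4
  b_5=6 > 5
  fails at i=5 ⇒ NO

NO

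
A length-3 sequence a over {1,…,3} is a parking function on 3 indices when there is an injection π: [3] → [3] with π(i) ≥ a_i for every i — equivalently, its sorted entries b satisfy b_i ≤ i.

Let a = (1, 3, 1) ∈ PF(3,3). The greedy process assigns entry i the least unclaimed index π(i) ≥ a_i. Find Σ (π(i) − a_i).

Σπ = 3·4/2 = 6 (π permutes [3]); Σa = 1+3+1 = 5; disp = 6−5 = 1.

1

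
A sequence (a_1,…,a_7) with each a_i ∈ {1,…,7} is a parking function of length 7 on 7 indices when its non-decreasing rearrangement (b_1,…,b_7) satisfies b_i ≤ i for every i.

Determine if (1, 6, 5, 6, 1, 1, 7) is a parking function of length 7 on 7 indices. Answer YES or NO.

NO

Rearranged: b = (1, 1, 1, 5, 6, 6, 7).
  b_1=1 ≤ 1
  b_2=1 ≤ 2
  b_3=1 ≤ 3
  b_4=5 > 4
  fails at i=4 ⇒ NO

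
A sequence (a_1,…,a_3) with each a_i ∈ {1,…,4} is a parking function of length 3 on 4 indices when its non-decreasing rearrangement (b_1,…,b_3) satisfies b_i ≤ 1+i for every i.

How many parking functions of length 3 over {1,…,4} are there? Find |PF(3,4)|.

Count = (4+1−3)·(4+1)^{3−1} = 2 · 25 = 50 (Konheim–Weiss)
E.g. (4,2,3) → sorted (2,3,4): b_i ≤ 1+i ∀i, a PF.

50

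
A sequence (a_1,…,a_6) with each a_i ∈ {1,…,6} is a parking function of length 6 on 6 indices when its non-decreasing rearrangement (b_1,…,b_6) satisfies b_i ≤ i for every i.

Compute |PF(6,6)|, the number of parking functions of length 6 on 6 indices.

#PF = (7−6)·7^(6−1) = 1·16807 = 16807
Example (2,5,2,1,5,3) → sorted (1,2,2,3,5,5): b_i ≤ i ∀i, a PF.

16807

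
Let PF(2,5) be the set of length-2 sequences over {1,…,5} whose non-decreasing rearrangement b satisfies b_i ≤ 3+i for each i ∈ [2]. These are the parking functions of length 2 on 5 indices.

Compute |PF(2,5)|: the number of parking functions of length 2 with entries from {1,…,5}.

#PF = 4·6^1 = 4×6 = 24 (Konheim–Weiss)
One tuple (5,3) → sorted (3,5): b_i ≤ 3+i ∀i, a PF.

24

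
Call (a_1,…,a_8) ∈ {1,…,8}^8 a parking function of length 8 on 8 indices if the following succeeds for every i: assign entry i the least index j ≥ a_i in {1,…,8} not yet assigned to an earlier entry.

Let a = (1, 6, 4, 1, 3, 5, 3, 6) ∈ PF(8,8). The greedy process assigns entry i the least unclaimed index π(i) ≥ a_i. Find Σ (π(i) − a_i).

Σπ(i) = 1+…+8 = 36; Σa = 1+6+4+1+3+5+3+6 = 29; disp = 36−29 = 7.

7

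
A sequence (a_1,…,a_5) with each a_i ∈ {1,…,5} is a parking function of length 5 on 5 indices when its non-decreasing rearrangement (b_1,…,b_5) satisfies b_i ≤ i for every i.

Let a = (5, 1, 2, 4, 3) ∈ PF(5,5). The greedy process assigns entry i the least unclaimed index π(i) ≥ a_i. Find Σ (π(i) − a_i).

Σπ = 5·6/2 = 15 (π permutes [5]); Σa = 5+1+2+4+3 = 15; disp = 15−15 = 0.

0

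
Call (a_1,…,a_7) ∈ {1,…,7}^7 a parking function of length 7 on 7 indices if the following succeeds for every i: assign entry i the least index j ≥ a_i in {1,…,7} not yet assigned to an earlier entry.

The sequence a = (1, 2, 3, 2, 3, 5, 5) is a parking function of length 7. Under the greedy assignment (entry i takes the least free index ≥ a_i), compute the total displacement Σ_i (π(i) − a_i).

7

Σπ(i) = 1+…+7 = 28; Σa = 1+2+3+2+3+5+5 = 21; disp = 28−21 = 7.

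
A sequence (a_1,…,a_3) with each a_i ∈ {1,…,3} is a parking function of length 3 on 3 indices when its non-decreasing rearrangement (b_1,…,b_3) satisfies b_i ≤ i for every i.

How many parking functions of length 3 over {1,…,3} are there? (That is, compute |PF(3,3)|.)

|PF| = (4−3)·4^(3−1) = 1·16 = 16 (Konheim–Weiss)
Example (2,1,1) → sorted (1,1,2): b_i ≤ i ∀i, a PF.

16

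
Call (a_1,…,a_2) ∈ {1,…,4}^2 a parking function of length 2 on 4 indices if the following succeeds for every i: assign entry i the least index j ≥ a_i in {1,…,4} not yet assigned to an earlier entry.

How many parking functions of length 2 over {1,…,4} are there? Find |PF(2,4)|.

|PF(2,4)| = (4−2+1)·(4+1)^(2−1) = 3·5 = 15 (Konheim–Weiss)
One tuple (4,3) → sorted (3,4): b_i ≤ 2+i ∀i, a PF.

15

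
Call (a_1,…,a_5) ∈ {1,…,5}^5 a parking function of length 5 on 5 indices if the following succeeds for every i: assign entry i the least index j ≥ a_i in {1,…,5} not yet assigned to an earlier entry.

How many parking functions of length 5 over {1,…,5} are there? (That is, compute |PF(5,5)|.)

1296

|PF| = (6−5)·6^(5−1) = 1·1296 = 1296
E.g. (5,2,1,2,2) → sorted (1,2,2,2,5): b_i ≤ i ∀i, a PF.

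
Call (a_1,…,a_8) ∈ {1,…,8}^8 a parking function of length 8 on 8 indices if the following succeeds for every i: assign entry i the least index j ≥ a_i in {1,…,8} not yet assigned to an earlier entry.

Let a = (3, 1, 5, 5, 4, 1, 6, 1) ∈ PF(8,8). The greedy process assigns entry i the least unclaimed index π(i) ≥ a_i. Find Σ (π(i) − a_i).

Σπ(i) = 1+…+8 = 36; Σa = 3+1+5+5+4+1+6+1 = 26; disp = 36−26 = 10.

10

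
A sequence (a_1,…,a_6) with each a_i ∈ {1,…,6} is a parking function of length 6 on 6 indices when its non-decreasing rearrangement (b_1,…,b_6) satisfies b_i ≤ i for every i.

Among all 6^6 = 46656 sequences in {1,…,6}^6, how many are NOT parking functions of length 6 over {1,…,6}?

|PF(6,6)| = (7−6)·7^(6−1) = 1 · 16807 = 16807 (Konheim–Weiss)
E.g. (6,2,4,5,6,4) → sorted (2,4,4,5,6,6): b_1=2>1, not a PF.
6^6 − 16807 = 46656 − 16807 = 29849

29849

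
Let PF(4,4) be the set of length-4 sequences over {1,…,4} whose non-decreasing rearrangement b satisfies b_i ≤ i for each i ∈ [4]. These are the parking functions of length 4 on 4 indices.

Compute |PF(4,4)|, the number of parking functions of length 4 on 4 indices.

125

|PF(4,4)| = (4−4+1)·(4+1)^(4−1) = 1 · 125 = 125 (Konheim–Weiss)
Example (1,3,1,2) → sorted (1,1,2,3): b_i ≤ i ∀i, a PF.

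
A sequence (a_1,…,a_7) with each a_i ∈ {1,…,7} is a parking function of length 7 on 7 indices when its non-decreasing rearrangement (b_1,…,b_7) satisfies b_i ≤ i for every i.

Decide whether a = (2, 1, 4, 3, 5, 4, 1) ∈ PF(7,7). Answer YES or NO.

Rearranged: b = (1, 1, 2, 3, 4, 4, 5).
  b_1=1 ≤ 1
  b_2=1 ≤ 2
  b_3=2 ≤ 3
  b_4=3 ≤ 4
  b_5=4 ≤ 5
  b_6=4 ≤ 6
  b_7=5 ≤ 7
All bounds hold ⇒ YES

YES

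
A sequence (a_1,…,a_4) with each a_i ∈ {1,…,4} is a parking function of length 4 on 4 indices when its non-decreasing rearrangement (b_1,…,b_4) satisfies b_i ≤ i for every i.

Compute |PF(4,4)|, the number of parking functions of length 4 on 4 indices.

Count = (5−4)·5^(4−1) = 1×125 = 125 (Pollak)
Check (1,2,3,1) → sorted (1,1,2,3): b_i ≤ i ∀i, a PF.

125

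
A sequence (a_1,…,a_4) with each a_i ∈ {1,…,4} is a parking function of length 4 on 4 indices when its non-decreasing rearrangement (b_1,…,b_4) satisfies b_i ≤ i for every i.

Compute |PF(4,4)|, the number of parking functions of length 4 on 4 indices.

125

#PF = (4+1−4)·(4+1)^{4−1} = 1·125 = 125 [KW]
Check (3,1,4,1) → sorted (1,1,3,4): b_i ≤ i ∀i, a PF.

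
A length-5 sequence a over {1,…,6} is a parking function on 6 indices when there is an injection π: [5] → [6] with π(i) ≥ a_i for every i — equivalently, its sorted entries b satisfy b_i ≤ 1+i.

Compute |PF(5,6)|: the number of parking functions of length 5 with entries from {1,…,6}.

Count = (6−5+1)·(6+1)^(5−1) = 2 · 2401 = 4802 (Pollak)
One tuple (6,3,1,2,5) → sorted (1,2,3,5,6): b_i ≤ 1+i ∀i, a PF.

4802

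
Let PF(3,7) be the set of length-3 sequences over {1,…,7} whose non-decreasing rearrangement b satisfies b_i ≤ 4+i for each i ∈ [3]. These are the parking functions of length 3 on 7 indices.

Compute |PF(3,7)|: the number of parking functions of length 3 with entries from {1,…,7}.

Count = (8−3)·8^(3−1) = 5·64 = 320 (Konheim–Weiss)
Example (1,1,3) → sorted (1,1,3): b_i ≤ 4+i ∀i, a PF.

320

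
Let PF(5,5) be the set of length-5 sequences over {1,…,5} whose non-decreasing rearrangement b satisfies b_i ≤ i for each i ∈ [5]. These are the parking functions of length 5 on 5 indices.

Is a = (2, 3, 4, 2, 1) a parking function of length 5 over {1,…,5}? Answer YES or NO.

Sorted: b = (1, 2, 2, 3, 4).
  b_1=1 ≤ 1
  b_2=2 ≤ 2
  b_3=2 ≤ 3
  b_4=3 ≤ 4
  b_5=4 ≤ 5
All bounds hold ⇒ YES

YES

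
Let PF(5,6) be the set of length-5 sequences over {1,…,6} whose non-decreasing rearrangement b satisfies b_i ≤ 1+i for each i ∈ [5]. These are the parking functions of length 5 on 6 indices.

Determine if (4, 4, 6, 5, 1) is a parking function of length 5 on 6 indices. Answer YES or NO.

NO

Order a: b = (1, 4, 4, 5, 6).
  b_1=1 ≤ 2
  b_2=4 > 3
  fails at i=2 ⇒ NO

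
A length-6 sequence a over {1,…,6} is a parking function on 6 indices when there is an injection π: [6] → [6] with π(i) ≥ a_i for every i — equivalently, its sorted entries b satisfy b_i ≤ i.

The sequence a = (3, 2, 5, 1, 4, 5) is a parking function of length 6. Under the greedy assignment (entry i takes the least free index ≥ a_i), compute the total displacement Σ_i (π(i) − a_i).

Σπ(i) = 1+…+6 = 21; Σa = 3+2+5+1+4+5 = 20; disp = 21−20 = 1.

1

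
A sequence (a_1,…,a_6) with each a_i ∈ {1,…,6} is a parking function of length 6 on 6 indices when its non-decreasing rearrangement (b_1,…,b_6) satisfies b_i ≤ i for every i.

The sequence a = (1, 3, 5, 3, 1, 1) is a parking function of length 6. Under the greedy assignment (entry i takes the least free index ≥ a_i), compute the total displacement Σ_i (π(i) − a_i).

7

Σπ = 6·7/2 = 21 (π permutes [6]); Σa = 1+3+5+3+1+1 = 14; disp = 21−14 = 7.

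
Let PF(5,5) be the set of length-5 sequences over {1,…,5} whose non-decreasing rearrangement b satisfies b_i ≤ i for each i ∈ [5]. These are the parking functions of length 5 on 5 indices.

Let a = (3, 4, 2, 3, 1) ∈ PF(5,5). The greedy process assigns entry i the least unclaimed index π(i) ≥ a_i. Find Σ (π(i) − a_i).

2

Σπ = 15 ({1..5} each once); Σa = 3+4+2+3+1 = 13; disp = 15−13 = 2.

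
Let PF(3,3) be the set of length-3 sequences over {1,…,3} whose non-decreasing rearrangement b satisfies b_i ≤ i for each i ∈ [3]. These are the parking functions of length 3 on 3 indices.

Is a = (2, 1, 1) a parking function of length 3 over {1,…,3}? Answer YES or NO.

Rearranged: b = (1, 1, 2).
  b_1=1 ≤ 1
  b_2=1 ≤ 2
  b_3=2 ≤ 3
All bounds hold ⇒ YES

YES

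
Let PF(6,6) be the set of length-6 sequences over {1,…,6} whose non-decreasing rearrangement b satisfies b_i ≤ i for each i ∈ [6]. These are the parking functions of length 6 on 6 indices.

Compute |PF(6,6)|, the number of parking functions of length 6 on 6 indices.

|PF(6,6)| = 1·7^5 = 1 · 16807 = 16807 [KW]
Check (4,3,1,1,1,4) → sorted (1,1,1,3,4,4): b_i ≤ i ∀i, a PF.

16807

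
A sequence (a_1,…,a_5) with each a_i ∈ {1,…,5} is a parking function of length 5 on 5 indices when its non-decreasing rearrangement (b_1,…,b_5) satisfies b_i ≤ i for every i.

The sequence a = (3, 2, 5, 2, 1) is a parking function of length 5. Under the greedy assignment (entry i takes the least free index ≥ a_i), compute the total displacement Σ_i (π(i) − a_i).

2

Σπ = 5·6/2 = 15 (π permutes [5]); Σa = 3+2+5+2+1 = 13; disp = 15−13 = 2.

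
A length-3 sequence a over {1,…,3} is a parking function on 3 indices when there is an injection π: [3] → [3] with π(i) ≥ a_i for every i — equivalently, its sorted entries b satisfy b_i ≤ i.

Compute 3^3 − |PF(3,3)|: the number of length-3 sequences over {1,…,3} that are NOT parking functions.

11

#PF = (3−3+1)·(3+1)^(3−1) = 1 · 16 = 16 (Konheim–Weiss)
Example (2,2,2) → sorted (2,2,2): b_1=2>1, not a PF.
Total 27; non-PF = 27−16 = 11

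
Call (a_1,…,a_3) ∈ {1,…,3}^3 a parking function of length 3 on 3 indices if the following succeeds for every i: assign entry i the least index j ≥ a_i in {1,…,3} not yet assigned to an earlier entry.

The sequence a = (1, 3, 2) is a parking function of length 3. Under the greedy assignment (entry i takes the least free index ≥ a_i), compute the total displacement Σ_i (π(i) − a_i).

0

Σπ = 6 ({1..3} each once); Σa = 1+3+2 = 6; disp = 6−6 = 0.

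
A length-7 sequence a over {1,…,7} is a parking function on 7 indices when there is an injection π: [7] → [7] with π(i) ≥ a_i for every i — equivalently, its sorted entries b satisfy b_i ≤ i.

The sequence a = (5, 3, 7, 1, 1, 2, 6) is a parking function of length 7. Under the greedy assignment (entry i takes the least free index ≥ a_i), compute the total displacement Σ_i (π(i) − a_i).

Σπ = 28 ({1..7} each once); Σa = 5+3+7+1+1+2+6 = 25; disp = 28−25 = 3.

3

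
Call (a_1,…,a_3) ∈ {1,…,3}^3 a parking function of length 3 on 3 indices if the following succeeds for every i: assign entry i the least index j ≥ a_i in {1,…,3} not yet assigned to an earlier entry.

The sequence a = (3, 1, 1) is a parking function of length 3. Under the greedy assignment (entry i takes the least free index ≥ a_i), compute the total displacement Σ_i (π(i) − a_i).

Σπ = 6 ({1..3} each once); Σa = 3+1+1 = 5; disp = 6−5 = 1.

1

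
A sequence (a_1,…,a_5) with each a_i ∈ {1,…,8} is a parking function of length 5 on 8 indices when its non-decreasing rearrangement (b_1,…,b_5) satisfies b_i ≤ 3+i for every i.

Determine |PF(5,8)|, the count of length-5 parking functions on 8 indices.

|PF| = (9−5)·9^(5−1) = 4·6561 = 26244 [KW]
E.g. (3,5,1,2,5) → sorted (1,2,3,5,5): b_i ≤ 3+i ∀i, a PF.

26244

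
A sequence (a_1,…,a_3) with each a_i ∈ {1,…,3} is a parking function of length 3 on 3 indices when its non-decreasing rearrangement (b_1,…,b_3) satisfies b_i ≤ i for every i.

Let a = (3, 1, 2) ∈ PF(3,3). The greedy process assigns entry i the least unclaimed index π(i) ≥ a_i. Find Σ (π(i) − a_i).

Σπ(i) = 1+…+3 = 6; Σa = 3+1+2 = 6; disp = 6−6 = 0.

0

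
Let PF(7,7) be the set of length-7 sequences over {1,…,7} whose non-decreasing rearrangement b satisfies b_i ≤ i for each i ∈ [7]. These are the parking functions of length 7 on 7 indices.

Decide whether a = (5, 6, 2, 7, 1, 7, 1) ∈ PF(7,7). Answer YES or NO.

Sorted: b = (1, 1, 2, 5, 6, 7, 7).
  b_1=1 ≤ 1
  b_2=1 ≤ 2
  b_3=2 ≤ 3
  b_4=5 > 4
  fails at i=4 ⇒ NO

NO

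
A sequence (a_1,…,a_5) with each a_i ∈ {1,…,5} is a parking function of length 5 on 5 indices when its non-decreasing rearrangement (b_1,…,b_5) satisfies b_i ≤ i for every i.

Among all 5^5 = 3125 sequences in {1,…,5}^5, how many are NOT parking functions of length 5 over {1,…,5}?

|PF| = (5+1−5)·(5+1)^{5−1} = 1·1296 = 1296 (Konheim–Weiss)
Check (2,2,3,2,4) → sorted (2,2,2,3,4): b_1=2>1, not a PF.
Total 3125; non-PF = 3125−1296 = 1829

1829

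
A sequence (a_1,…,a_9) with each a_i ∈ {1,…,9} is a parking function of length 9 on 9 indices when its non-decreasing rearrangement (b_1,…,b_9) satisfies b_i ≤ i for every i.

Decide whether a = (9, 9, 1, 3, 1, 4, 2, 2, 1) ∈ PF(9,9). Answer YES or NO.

NO

Order a: b = (1, 1, 1, 2, 2, 3, 4, 9, 9).
  b_1=1 ≤ 1
  b_2=1 ≤ 2
  b_3=1 ≤ 3
  b_4=2 ≤ 4
  b_5=2 ≤ 5
  b_6=3 ≤ 6
  b_7=4 ≤ 7
  b_8=9 > 8
  fails at i=8 ⇒ NO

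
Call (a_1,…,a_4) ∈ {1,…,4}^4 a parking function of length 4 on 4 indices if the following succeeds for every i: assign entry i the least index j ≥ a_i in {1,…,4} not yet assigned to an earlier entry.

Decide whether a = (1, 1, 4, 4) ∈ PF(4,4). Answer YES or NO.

Sorted: b = (1, 1, 4, 4).
  b_1=1 ≤ 1
  b_2=1 ≤ 2
  b_3=4 > 3
  fails at i=3 ⇒ NO

NO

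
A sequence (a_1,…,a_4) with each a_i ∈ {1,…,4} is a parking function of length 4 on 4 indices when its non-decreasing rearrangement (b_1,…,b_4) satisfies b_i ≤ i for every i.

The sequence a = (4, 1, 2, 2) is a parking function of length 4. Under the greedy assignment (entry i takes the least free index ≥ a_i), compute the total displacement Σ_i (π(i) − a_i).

Σπ = 10 ({1..4} each once); Σa = 4+1+2+2 = 9; disp = 10−9 = 1.

1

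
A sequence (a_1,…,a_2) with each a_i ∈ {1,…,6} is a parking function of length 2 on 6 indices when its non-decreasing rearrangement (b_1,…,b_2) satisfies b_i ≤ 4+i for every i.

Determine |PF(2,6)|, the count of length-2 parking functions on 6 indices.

35

#PF = (6−2+1)·(6+1)^(2−1) = 5×7 = 35 (Pollak)
Example (6,1) → sorted (1,6): b_i ≤ 4+i ∀i, a PF.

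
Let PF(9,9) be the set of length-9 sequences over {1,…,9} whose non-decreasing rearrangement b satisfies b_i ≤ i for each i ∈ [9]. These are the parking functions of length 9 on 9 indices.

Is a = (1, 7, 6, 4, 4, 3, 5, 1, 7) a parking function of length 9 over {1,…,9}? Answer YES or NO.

Sorted: b = (1, 1, 3, 4, 4, 5, 6, 7, 7).
  b_1=1 ≤ 1
  b_2=1 ≤ 2
  b_3=3 ≤ 3
  b_4=4 ≤ 4
  b_5=4 ≤ 5
  b_6=5 ≤ 6
  b_7=6 ≤ 7
  b_8=7 ≤ 8
  b_9=7 ≤ 9
All bounds hold ⇒ YES

YES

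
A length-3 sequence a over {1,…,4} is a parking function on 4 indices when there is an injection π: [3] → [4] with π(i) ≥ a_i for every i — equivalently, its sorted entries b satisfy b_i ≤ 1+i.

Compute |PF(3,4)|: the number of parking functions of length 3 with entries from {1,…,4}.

|PF| = (4−3+1)·(4+1)^(3−1) = 2 · 25 = 50
One tuple (2,1,4) → sorted (1,2,4): b_i ≤ 1+i ∀i, a PF.

50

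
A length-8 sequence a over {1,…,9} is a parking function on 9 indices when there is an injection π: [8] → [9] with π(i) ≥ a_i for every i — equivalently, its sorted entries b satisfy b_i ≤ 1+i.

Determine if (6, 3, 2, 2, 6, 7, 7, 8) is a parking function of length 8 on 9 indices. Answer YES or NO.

NO

Order a: b = (2, 2, 3, 6, 6, 7, 7, 8).
  b_1=2 ≤ 2
  b_2=2 ≤ 3
  b_3=3 ≤ 4
  b_4=6 > 5
  fails at i=4 ⇒ NO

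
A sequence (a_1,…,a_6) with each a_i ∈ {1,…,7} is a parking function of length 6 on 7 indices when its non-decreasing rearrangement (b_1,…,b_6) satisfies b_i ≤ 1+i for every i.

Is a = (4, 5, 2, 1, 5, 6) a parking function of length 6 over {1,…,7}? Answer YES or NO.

YES

Rearranged: b = (1, 2, 4, 5, 5, 6).
  b_1=1 ≤ 2
  b_2=2 ≤ 3
  b_3=4 ≤ 4
  b_4=5 ≤ 5
  b_5=5 ≤ 6
  b_6=6 ≤ 7
All bounds hold ⇒ YES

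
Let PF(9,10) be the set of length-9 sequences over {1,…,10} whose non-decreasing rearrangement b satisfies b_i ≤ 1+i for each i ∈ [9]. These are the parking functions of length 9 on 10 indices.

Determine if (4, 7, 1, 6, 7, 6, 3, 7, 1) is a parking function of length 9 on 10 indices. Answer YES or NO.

Rearranged: b = (1, 1, 3, 4, 6, 6, 7, 7, 7).
  b_1=1 ≤ 2
  b_2=1 ≤ 3
  b_3=3 ≤ 4
  b_4=4 ≤ 5
  b_5=6 ≤ 6
  b_6=6 ≤ 7
  b_7=7 ≤ 8
  b_8=7 ≤ 9
  b_9=7 ≤ 10
All bounds hold ⇒ YES

YES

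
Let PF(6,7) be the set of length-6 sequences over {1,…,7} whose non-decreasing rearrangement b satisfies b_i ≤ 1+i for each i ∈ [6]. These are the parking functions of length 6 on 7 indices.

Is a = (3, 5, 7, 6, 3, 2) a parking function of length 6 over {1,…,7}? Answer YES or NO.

YES

Sorted: b = (2, 3, 3, 5, 6, 7).
  b_1=2 ≤ 2
  b_2=3 ≤ 3
  b_3=3 ≤ 4
  b_4=5 ≤ 5
  b_5=6 ≤ 6
  b_6=7 ≤ 7
All bounds hold ⇒ YES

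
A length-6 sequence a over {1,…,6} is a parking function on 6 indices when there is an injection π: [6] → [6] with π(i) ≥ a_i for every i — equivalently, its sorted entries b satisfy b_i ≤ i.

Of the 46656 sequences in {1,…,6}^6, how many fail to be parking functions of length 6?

|PF| = 1·7^5 = 1·16807 = 16807 (Pollak)
E.g. (6,3,5,4,5,1) → sorted (1,3,4,5,5,6): b_2=3>2, not a PF.
6^6 − 16807 = 46656 − 16807 = 29849

29849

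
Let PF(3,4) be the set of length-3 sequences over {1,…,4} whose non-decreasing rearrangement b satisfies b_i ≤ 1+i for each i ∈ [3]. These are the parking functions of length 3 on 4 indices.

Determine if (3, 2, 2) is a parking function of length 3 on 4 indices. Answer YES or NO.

YES

Rearranged: b = (2, 2, 3).
  b_1=2 ≤ 2
  b_2=2 ≤ 3
  b_3=3 ≤ 4
All bounds hold ⇒ YES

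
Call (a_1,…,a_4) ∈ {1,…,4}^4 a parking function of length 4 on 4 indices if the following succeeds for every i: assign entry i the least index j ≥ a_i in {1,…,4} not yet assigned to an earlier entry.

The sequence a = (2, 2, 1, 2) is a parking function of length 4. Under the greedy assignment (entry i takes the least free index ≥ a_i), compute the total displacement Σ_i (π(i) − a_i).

Σπ = 4·5/2 = 10 (π permutes [4]); Σa = 2+2+1+2 = 7; disp = 10−7 = 3.

3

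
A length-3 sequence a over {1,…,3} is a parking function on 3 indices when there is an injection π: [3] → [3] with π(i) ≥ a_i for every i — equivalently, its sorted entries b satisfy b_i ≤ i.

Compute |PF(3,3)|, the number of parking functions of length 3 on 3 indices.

16

|PF| = (4−3)·4^(3−1) = 1 · 16 = 16 (Konheim–Weiss)
E.g. (3,2,1) → sorted (1,2,3): b_i ≤ i ∀i, a PF.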